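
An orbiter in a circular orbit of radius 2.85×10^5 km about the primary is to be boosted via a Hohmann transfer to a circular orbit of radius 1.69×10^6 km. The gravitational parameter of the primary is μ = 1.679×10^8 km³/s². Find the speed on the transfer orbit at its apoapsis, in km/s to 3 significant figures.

v = 5.35 km/s

The Hohmann ellipse has a_t = (r₁ + r₂)/2 = 9.875×10^5 km.
The apoapsis of the transfer ellipse is at r = 1.690×10^6 km.
Applying v² = μ(2/r − 1/a_t): v = 5.355 km/s.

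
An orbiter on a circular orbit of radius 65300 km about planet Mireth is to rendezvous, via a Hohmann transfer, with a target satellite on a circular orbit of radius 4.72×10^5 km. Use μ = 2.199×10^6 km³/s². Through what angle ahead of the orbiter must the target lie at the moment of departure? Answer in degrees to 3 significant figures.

φ = 103°

The Hohmann ellipse has a_t = (r₁ + r₂)/2 = 2.6865×10^5 km.
The half-period of the transfer ellipse is t = π√(a_t³/μ) = 2.950×10^5 s.
Target angular speed ω₂ = √(μ/r₂³) = 4.573×10^-6 rad/s.
Angle swept by the target during transfer: ω₂·t = 1.349 rad = 77.29°.
Arrival is 180° from departure on the ellipse, so φ = 180° − 77.29° = 103°.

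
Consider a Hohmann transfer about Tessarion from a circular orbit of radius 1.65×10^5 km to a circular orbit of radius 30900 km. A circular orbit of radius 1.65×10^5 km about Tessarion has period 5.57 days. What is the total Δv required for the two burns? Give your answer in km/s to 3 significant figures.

Δv = 2.43 km/s

From Kepler's third law T² = 4π²r³/μ at r = 1.65×10^5 km, T = 5.57 days = 5.57 × 86400 s = 4.81248×10^5 s: μ = 4π²r³/T² = 7.65727×10^5 km³/s².
Semi-major axis of the transfer orbit: a_t = (1.650×10^5 + 30900)/2 = 97950 km.
Circular speed at r₁: v₁ = √(μ/r₁) = √(7.65727×10^5/1.650×10^5) = 2.15424 km/s.
On the transfer ellipse at r₁, vis-viva gives v_a = √[μ(2/r₁ − 1/a_t)] = 1.20996 km/s.
First burn Δv₁ = |v_a − v₁| = 0.9443 km/s.
At r₂, v₂ = √(μ/r₂) = 4.978 km/s.
Transfer-orbit speed at r₂: v_p = √[μ(2/r₂ − 1/a_t)] = 6.461 km/s.
Second burn Δv₂ = |v₂ − v_p| = 1.483 km/s.
Δv = Δv₁ + Δv₂ = 0.9443 + 1.483 = 2.427 km/s.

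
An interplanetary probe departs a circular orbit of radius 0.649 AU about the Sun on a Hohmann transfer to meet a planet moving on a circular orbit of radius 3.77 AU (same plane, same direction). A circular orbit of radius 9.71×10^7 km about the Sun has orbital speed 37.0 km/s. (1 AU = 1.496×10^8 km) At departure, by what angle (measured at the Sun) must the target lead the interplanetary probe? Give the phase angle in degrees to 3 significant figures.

From the circular-orbit relation v² = μ/r at r = 9.71×10^7 km: μ = v²r = (37.0)² × 9.71×10^7 = 1.32930×10^11 km³/s².
In km: r₁ = 0.649 × 1.496×10^8 = 9.70904×10^7 km; r₂ = 3.77 × 1.496×10^8 = 5.63992×10^8 km.
Transfer-ellipse semi-major axis a_t = (r₁ + r₂)/2 = (9.70904×10^7 + 5.63992×10^8)/2 = 3.305412×10^8 km.
Transfer time t = π√(a_t³/μ) = 5.178×10^7 s.
Target angular speed ω₂ = √(μ/r₂³) = 2.722×10^-8 rad/s.
Angle swept by the target during transfer: ω₂·t = 1.4095 rad = 80.76°.
Arrival is 180° from departure on the ellipse, so φ = 180° − 80.76° = 99.2°.

φ = 99.2°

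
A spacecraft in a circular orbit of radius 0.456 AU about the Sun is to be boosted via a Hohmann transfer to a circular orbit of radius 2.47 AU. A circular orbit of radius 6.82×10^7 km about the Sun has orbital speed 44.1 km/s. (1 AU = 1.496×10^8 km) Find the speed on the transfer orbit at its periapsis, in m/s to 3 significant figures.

From the circular-orbit relation v² = μ/r at r = 6.82×10^7 km: μ = v²r = (44.1)² × 6.82×10^7 = 1.32636×10^11 km³/s².
In km: r₁ = 0.456 × 1.496×10^8 = 6.82176×10^7 km; r₂ = 2.47 × 1.496×10^8 = 3.69512×10^8 km.
The Hohmann ellipse has a_t = (r₁ + r₂)/2 = 2.188648×10^8 km.
At periapsis, r = 6.82176×10^7 km.
Applying v² = μ(2/r − 1/a_t): v = 57.29 km/s.

v = 57300 m/s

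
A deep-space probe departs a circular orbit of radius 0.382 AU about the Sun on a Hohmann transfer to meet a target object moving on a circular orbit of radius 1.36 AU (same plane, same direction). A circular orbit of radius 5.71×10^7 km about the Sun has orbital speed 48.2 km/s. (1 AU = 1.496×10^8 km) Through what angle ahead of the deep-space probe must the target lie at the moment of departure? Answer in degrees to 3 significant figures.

From the circular-orbit relation v² = μ/r at r = 5.71×10^7 km: μ = v²r = (48.2)² × 5.71×10^7 = 1.32657×10^11 km³/s².
In km: r₁ = 0.382 × 1.496×10^8 = 5.71472×10^7 km; r₂ = 1.36 × 1.496×10^8 = 2.03456×10^8 km.
The Hohmann ellipse has a_t = (r₁ + r₂)/2 = 1.303016×10^8 km.
Transfer time t = π√(a_t³/μ) = 1.283×10^7 s.
Target angular speed ω₂ = √(μ/r₂³) = 1.255×10^-7 rad/s.
Angle swept by the target during transfer: ω₂·t = 1.6102 rad = 92.26°.
Arrival is 180° from departure on the ellipse, so φ = 180° − 92.26° = 87.7°.

φ = 87.7°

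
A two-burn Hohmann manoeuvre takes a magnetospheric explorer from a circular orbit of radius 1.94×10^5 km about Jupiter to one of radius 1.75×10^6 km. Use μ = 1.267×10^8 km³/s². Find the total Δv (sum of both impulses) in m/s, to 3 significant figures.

Δv = 13400 m/s

Transfer-ellipse semi-major axis a_t = (r₁ + r₂)/2 = (1.940×10^5 + 1.750×10^6)/2 = 9.720×10^5 km.
At r₁ the circular-orbit speed is v₁ = √(μ/r₁) = 25.5557 km/s.
Transfer-orbit speed at r₁ (vis-viva): v_p = √[μ(2/r₁ − 1/a_t)] = 34.2905 km/s.
First burn Δv₁ = |v_p − v₁| = 8.735 km/s.
At r₂, v₂ = √(μ/r₂) = 8.50882 km/s.
Transfer-orbit speed at r₂: v_a = √[μ(2/r₂ − 1/a_t)] = 3.80134 km/s.
Second burn Δv₂ = |v₂ − v_a| = 4.707 km/s.
Total Δv = Δv₁ + Δv₂ = 13.44 km/s.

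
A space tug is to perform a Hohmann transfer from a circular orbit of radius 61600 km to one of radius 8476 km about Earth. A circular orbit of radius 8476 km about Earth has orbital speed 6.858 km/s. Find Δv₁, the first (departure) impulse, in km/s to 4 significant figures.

From the circular-orbit relation v² = μ/r at r = 8476 km: μ = v²r = (6.858)² × 8476 = 3.98645×10^5 km³/s².
Transfer-ellipse semi-major axis a_t = (r₁ + r₂)/2 = (61600 + 8476)/2 = 35038 km.
Circular speed at r = 61600 km: v_c = √(μ/r) = 2.544 km/s.
Vis-viva on the transfer ellipse at r = 61600 km gives v_t = √[μ(2/r − 1/a_t)] = 1.251 km/s.
Δv₁ = |v_t − v_c| = |1.251 − 2.544| = 1.293 km/s.

Δv₁ = 1.293 km/s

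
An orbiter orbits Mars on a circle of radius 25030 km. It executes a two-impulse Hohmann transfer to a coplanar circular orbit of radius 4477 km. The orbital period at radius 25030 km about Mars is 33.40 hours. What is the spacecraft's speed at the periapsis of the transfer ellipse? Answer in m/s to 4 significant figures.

From Kepler's third law T² = 4π²r³/μ at r = 25030 km, T = 33.40 hours = 33.40 × 3600 s = 1.2024×10^5 s: μ = 4π²r³/T² = 42819.8 km³/s².
The Hohmann ellipse has a_t = (r₁ + r₂)/2 = 14753.5 km.
At periapsis, r = 4477 km.
Vis-viva: v = √[μ(2/r − 1/a_t)] = √[42819.8 × (2/4477 − 1/14753.5)] = 4.028 km/s.

v = 4028 m/s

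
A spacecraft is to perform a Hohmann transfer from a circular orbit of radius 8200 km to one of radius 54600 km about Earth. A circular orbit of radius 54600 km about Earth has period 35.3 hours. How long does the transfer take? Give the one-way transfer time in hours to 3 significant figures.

t = 7.70 hours

From Kepler's third law T² = 4π²r³/μ at r = 54600 km, T = 35.3 hours = 35.3 × 3600 s = 1.2708×10^5 s: μ = 4π²r³/T² = 3.97909×10^5 km³/s².
Semi-major axis of the transfer orbit: a_t = (8200 + 54600)/2 = 31400 km.
Half the transfer-orbit period gives t = π√(a_t³/μ) = 27710 s.
Converting: 27710 s ÷ 3600 s/hour = 7.70 hours.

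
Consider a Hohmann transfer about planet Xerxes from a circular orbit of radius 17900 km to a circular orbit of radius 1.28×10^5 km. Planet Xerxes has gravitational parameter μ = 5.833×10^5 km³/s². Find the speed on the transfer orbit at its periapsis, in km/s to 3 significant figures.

v = 7.56 km/s

Semi-major axis of the transfer orbit: a_t = (17900 + 1.280×10^5)/2 = 72950 km.
The periapsis of the transfer ellipse is at r = 17900 km.
Vis-viva: v = √[μ(2/r − 1/a_t)] = √[5.833×10^5 × (2/17900 − 1/72950)] = 7.562 km/s.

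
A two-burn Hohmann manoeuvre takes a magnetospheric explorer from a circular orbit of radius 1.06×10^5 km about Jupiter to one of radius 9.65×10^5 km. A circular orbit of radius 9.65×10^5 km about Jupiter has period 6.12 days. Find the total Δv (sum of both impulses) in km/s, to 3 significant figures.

From Kepler's third law T² = 4π²r³/μ at r = 9.65×10^5 km, T = 6.12 days = 6.12 × 86400 s = 5.28768×10^5 s: μ = 4π²r³/T² = 1.26885×10^8 km³/s².
Transfer-ellipse semi-major axis a_t = (r₁ + r₂)/2 = (1.060×10^5 + 9.650×10^5)/2 = 5.355×10^5 km.
Circular speed at r₁: v₁ = √(μ/r₁) = √(1.26885×10^8/1.060×10^5) = 34.598 km/s.
On the transfer ellipse at r₁, v² = μ(2/r − 1/a) gives v_p = √[μ(2/r₁ − 1/a_t)] = 46.445 km/s.
First burn Δv₁ = |v_p − v₁| = 11.847 km/s.
Circular speed at r₂: v₂ = √(μ/r₂) = 11.4668 km/s.
Transfer-orbit speed at r₂: v_a = √[μ(2/r₂ − 1/a_t)] = 5.10170 km/s.
Second burn Δv₂ = |v₂ − v_a| = 6.3651 km/s.
Δv = Δv₁ + Δv₂ = 11.847 + 6.3651 = 18.21 km/s.

Δv = 18.2 km/s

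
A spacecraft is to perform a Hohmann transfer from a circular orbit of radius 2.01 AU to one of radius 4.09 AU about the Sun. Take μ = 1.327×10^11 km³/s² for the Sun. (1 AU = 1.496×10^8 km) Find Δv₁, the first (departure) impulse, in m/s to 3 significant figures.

In km: r₁ = 2.01 × 1.496×10^8 = 3.00696×10^8 km; r₂ = 4.09 × 1.496×10^8 = 6.11864×10^8 km.
Transfer-ellipse semi-major axis a_t = (r₁ + r₂)/2 = (3.00696×10^8 + 6.11864×10^8)/2 = 4.5628×10^8 km.
On the circular orbit at r = 3.00696×10^8 km, v_c = √(μ/r) = 21.0074 km/s.
Transfer-orbit speed at the same r (vis-viva, a = a_t): v_t = √[μ(2/r − 1/a_t)] = 24.3267 km/s.
Δv₁ = |v_t − v_c| = |24.3267 − 21.0074| = 3.319 km/s.

Δv₁ = 3320 m/s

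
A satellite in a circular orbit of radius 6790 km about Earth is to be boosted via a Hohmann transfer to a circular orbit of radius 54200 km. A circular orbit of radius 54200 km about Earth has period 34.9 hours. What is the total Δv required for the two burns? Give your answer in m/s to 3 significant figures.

From Kepler's third law T² = 4π²r³/μ at r = 54200 km, T = 34.9 hours = 34.9 × 3600 s = 1.2564×10^5 s: μ = 4π²r³/T² = 3.98200×10^5 km³/s².
Semi-major axis of the transfer orbit: a_t = (6790 + 54200)/2 = 30495 km.
Circular speed at r₁: v₁ = √(μ/r₁) = √(3.98200×10^5/6790) = 7.6580 km/s.
Transfer-orbit speed at r₁ (vis-viva equation): v_p = √[μ(2/r₁ − 1/a_t)] = 10.209 km/s.
First burn Δv₁ = |v_p − v₁| = 2.551 km/s.
At r₂, v₂ = √(μ/r₂) = 2.711 km/s.
Transfer-orbit speed at r₂: v_a = √[μ(2/r₂ − 1/a_t)] = 1.279 km/s.
Second burn Δv₂ = |v₂ − v_a| = 1.432 km/s.
Total Δv = Δv₁ + Δv₂ = 3.983 km/s.

Δv = 3980 m/s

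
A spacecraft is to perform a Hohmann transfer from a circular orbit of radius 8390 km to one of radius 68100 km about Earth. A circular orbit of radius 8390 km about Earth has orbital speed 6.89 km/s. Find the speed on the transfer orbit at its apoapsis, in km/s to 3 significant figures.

From the circular-orbit relation v² = μ/r at r = 8390 km: μ = v²r = (6.89)² × 8390 = 3.98291×10^5 km³/s².
The Hohmann ellipse has a_t = (r₁ + r₂)/2 = 38245 km.
The apoapsis of the transfer ellipse is at r = 68100 km.
Vis-viva: v = √[μ(2/r − 1/a_t)] = √[3.98291×10^5 × (2/68100 − 1/38245)] = 1.133 km/s.

v = 1.13 km/s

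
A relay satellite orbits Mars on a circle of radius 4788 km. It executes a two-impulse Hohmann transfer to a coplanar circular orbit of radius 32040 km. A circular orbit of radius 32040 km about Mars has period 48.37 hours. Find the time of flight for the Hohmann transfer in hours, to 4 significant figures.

t = 10.54 hours

From Kepler's third law T² = 4π²r³/μ at r = 32040 km, T = 48.37 hours = 48.37 × 3600 s = 1.74132×10^5 s: μ = 4π²r³/T² = 42823.3 km³/s².
Transfer-ellipse semi-major axis a_t = (r₁ + r₂)/2 = (4788 + 32040)/2 = 18414 km.
Half the transfer-orbit period gives t = π√(a_t³/μ) = 37930 s.
Converting: 37930 s ÷ 3600 s/hour = 10.54 hours.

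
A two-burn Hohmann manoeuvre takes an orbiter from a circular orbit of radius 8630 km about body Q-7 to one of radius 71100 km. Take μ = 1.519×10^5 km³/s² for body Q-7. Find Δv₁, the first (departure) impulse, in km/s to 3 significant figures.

Transfer-ellipse semi-major axis a_t = (r₁ + r₂)/2 = (8630 + 71100)/2 = 39865 km.
On the circular orbit at r = 8630 km, v_c = √(μ/r) = 4.19540 km/s.
Transfer-orbit speed at the same r (vis-viva, a = a_t): v_t = √[μ(2/r − 1/a_t)] = 5.60289 km/s.
Δv₁ = |v_t − v_c| = |5.60289 − 4.19540| = 1.407 km/s.

Δv₁ = 1.41 km/s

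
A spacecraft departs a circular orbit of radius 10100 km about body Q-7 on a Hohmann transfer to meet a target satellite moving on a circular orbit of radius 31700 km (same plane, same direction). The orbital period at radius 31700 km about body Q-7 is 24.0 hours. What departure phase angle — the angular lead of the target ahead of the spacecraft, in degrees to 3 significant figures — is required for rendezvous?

φ = 83.6°

From Kepler's third law T² = 4π²r³/μ at r = 31700 km, T = 24.0 hours = 24.0 × 3600 s = 86400 s: μ = 4π²r³/T² = 1.68465×10^5 km³/s².
The Hohmann ellipse has a_t = (r₁ + r₂)/2 = 20900 km.
Transfer time t = π√(a_t³/μ) = 23127 s.
Target angular speed ω₂ = √(μ/r₂³) = 7.2722×10^-5 rad/s.
Angle swept by the target during transfer: ω₂·t = 1.6818 rad = 96.36°.
The spacecraft traverses 180° on the transfer ellipse, so the target must lead by 180° − 96.36° = 83.6°.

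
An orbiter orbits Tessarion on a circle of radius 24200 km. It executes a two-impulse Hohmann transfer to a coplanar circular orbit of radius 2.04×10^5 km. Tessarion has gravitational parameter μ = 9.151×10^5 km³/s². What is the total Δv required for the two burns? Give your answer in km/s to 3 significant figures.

Semi-major axis of the transfer orbit: a_t = (24200 + 2.040×10^5)/2 = 1.141×10^5 km.
Circular speed at r₁: v₁ = √(μ/r₁) = √(9.151×10^5/24200) = 6.149 km/s.
On the transfer ellipse at r₁, vis-viva gives v_p = √[μ(2/r₁ − 1/a_t)] = 8.222 km/s.
First burn Δv₁ = |v_p − v₁| = 2.073 km/s.
Circular speed at r₂: v₂ = √(μ/r₂) = 2.118 km/s.
Transfer-orbit speed at r₂: v_a = √[μ(2/r₂ − 1/a_t)] = 0.9754 km/s.
Second burn Δv₂ = |v₂ − v_a| = 1.143 km/s.
Total Δv = Δv₁ + Δv₂ = 3.216 km/s.

Δv = 3.22 km/s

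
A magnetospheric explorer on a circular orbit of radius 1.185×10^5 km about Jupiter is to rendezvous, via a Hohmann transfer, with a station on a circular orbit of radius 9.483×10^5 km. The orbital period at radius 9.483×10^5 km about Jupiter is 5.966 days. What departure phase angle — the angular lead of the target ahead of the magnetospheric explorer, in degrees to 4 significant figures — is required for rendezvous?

From Kepler's third law T² = 4π²r³/μ at r = 9.483×10^5 km, T = 5.966 days = 5.966 × 86400 s = 5.154624×10^5 s: μ = 4π²r³/T² = 1.26708×10^8 km³/s².
Semi-major axis of the transfer orbit: a_t = (1.185×10^5 + 9.483×10^5)/2 = 5.334×10^5 km.
Transfer time t = π√(a_t³/μ) = 1.08725×10^5 s.
The target's mean motion on its circular orbit is ω₂ = √(μ/r₂³) = 1.21894×10^-5 rad/s.
Angle swept by the target during transfer: ω₂·t = 1.3253 rad = 75.93°.
The magnetospheric explorer traverses 180° on the transfer ellipse, so the target must lead by 180° − 75.93° = 104.1°.

φ = 104.1°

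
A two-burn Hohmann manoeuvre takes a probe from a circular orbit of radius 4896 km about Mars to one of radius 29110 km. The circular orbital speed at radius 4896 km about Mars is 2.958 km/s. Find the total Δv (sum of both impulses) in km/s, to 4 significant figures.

Δv = 1.475 km/s

From the circular-orbit relation v² = μ/r at r = 4896 km: μ = v²r = (2.958)² × 4896 = 42838.8 km³/s².
Semi-major axis of the transfer orbit: a_t = (4896 + 29110)/2 = 17003 km.
At r₁ the circular-orbit speed is v₁ = √(μ/r₁) = 2.95800 km/s.
Transfer-orbit speed at r₁ (v² = μ(2/r − 1/a)): v_p = √[μ(2/r₁ − 1/a_t)] = 3.87041 km/s.
First burn Δv₁ = |v_p − v₁| = 0.91241 km/s.
At r₂, v₂ = √(μ/r₂) = 1.2131 km/s.
Transfer-orbit speed at r₂: v_a = √[μ(2/r₂ − 1/a_t)] = 0.65096 km/s.
Second burn Δv₂ = |v₂ − v_a| = 0.56214 km/s.
Total Δv = Δv₁ + Δv₂ = 1.475 km/s.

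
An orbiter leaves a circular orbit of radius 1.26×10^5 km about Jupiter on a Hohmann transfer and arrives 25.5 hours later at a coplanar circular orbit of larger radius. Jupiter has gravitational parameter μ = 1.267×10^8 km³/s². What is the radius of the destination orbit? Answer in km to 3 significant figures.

r₂ = 8.27×10^5 km

Transfer time t = 25.5 hours = 91800 s, and t = π√(a_t³/μ).
So a_t = (μ t²/π²)^(1/3) = (1.267×10^8 × (91800)² / π²)^(1/3) = 4.7649×10^5 km.
Since a_t = (r₁ + r₂)/2, r₂ = 2a_t − r₁ = 2×4.7649×10^5 − 1.260×10^5 = 8.2698×10^5 km.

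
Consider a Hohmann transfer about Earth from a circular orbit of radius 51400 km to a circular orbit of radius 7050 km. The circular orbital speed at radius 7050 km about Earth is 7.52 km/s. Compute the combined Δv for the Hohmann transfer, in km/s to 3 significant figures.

Δv = 3.87 km/s

From the circular-orbit relation v² = μ/r at r = 7050 km: μ = v²r = (7.52)² × 7050 = 3.98680×10^5 km³/s².
Semi-major axis of the transfer orbit: a_t = (51400 + 7050)/2 = 29225 km.
At r₁ the circular-orbit speed is v₁ = √(μ/r₁) = 2.785 km/s.
On the transfer ellipse at r₁, vis-viva gives v_a = √[μ(2/r₁ − 1/a_t)] = 1.368 km/s.
First burn Δv₁ = |v_a − v₁| = 1.417 km/s.
Circular speed at r₂: v₂ = √(μ/r₂) = 7.520 km/s.
Transfer-orbit speed at r₂: v_p = √[μ(2/r₂ − 1/a_t)] = 9.973 km/s.
Second burn Δv₂ = |v₂ − v_p| = 2.453 km/s.
Total Δv = Δv₁ + Δv₂ = 3.870 km/s.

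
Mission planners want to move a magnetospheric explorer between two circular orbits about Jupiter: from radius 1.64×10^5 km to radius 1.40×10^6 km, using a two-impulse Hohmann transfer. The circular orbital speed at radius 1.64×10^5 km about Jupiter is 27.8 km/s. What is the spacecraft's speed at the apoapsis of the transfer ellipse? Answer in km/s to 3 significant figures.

v = 4.36 km/s

From the circular-orbit relation v² = μ/r at r = 1.64×10^5 km: μ = v²r = (27.8)² × 1.64×10^5 = 1.26746×10^8 km³/s².
The Hohmann ellipse has a_t = (r₁ + r₂)/2 = 7.820×10^5 km.
The apoapsis of the transfer ellipse is at r = 1.400×10^6 km.
Vis-viva: v = √[μ(2/r − 1/a_t)] = √[1.26746×10^8 × (2/1.400×10^6 − 1/7.820×10^5)] = 4.357 km/s.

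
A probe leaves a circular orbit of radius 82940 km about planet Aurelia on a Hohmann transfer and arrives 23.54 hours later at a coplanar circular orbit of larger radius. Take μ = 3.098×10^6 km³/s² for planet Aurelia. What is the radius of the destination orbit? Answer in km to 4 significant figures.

Transfer time t = 23.54 hours = 84744 s, and t = π√(a_t³/μ).
So a_t = (μ t²/π²)^(1/3) = (3.098×10^6 × (84744)² / π²)^(1/3) = 1.3112×10^5 km.
Since a_t = (r₁ + r₂)/2, r₂ = 2a_t − r₁ = 2×1.3112×10^5 − 82940 = 1.793×10^5 km.

r₂ = 1.793×10^5 km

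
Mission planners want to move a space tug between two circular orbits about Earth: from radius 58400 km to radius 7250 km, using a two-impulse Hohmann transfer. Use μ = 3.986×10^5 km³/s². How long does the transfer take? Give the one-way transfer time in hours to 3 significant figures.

t = 8.22 hours

Semi-major axis of the transfer orbit: a_t = (58400 + 7250)/2 = 32825 km.
By Kepler's third law the transfer-orbit period is T = 2π√(a_t³/μ), so t = T/2 = 29590 s.
Converting: 29590 s ÷ 3600 s/hour = 8.22 hours.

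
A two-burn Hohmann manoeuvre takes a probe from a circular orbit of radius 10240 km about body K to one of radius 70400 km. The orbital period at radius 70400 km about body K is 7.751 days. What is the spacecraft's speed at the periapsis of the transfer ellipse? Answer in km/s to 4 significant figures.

v = 2.288 km/s

From Kepler's third law T² = 4π²r³/μ at r = 70400 km, T = 7.751 days = 7.751 × 86400 s = 6.696864×10^5 s: μ = 4π²r³/T² = 30713.9 km³/s².
The Hohmann ellipse has a_t = (r₁ + r₂)/2 = 40320 km.
At periapsis, r = 10240 km.
From the vis-viva equation, v = √[μ(2/r − 1/a_t)] = 2.288 km/s.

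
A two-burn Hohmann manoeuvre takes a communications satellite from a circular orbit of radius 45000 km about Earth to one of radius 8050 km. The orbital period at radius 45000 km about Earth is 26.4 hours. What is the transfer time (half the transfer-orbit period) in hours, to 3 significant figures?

t = 5.97 hours

From Kepler's third law T² = 4π²r³/μ at r = 45000 km, T = 26.4 hours = 26.4 × 3600 s = 95040 s: μ = 4π²r³/T² = 3.98276×10^5 km³/s².
Transfer-ellipse semi-major axis a_t = (r₁ + r₂)/2 = (45000 + 8050)/2 = 26525 km.
Transfer time t = π√(a_t³/μ) = π√((26525)³ / 3.98276×10^5) = 21505 s.
Converting: 21505 s ÷ 3600 s/hour = 5.97 hours.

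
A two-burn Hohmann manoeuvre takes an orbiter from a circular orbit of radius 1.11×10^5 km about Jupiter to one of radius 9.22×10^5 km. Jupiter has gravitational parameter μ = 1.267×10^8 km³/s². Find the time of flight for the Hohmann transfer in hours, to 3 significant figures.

t = 28.8 hours

Transfer-ellipse semi-major axis a_t = (r₁ + r₂)/2 = (1.110×10^5 + 9.220×10^5)/2 = 5.165×10^5 km.
By Kepler's third law the transfer-orbit period is T = 2π√(a_t³/μ), so t = T/2 = 1.036×10^5 s.
Converting: 1.036×10^5 s ÷ 3600 s/hour = 28.8 hours.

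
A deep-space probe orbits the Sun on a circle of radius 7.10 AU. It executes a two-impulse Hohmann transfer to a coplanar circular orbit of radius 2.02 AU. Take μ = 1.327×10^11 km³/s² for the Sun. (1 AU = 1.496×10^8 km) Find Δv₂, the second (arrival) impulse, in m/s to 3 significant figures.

In km: r₁ = 7.10 × 1.496×10^8 = 1.06216×10^9 km; r₂ = 2.02 × 1.496×10^8 = 3.02192×10^8 km.
Transfer-ellipse semi-major axis a_t = (r₁ + r₂)/2 = (1.06216×10^9 + 3.02192×10^8)/2 = 6.82176×10^8 km.
Circular speed at r = 3.02192×10^8 km: v_c = √(μ/r) = 20.955 km/s.
Vis-viva on the transfer ellipse at r = 3.02192×10^8 km gives v_t = √[μ(2/r − 1/a_t)] = 26.148 km/s.
Δv₂ = |v_t − v_c| = |26.148 − 20.955| = 5.193 km/s.

Δv₂ = 5190 m/s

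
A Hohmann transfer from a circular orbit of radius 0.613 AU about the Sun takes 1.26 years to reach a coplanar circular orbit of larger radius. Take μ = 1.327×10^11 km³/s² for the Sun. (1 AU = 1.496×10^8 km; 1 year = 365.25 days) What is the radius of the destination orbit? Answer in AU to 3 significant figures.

In km: r₁ = 0.613 × 1.496×10^8 = 9.17048×10^7 km.
Transfer time t = 1.26 years × 365.25 × 86400 s = 3.9762576×10^7 s, and t = π√(a_t³/μ).
So a_t = (μ t²/π²)^(1/3) = (1.327×10^11 × (3.9762576×10^7)² / π²)^(1/3) = 2.7702×10^8 km.
Since a_t = (r₁ + r₂)/2, r₂ = 2a_t − r₁ = 2×2.7702×10^8 − 9.17048×10^7 = 4.623352×10^8 km.
In AU: r₂ = 4.623352×10^8 / 1.496×10^8 = 3.09 AU.

r₂ = 3.09 AU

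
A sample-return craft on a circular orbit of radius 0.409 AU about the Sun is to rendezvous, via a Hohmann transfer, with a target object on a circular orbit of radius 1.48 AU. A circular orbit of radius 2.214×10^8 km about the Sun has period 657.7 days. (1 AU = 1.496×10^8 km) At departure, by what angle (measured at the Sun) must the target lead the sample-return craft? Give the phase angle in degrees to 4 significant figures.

φ = 88.23°

From Kepler's third law T² = 4π²r³/μ at r = 2.214×10^8 km, T = 657.7 days = 657.7 × 86400 s = 5.682528×10^7 s: μ = 4π²r³/T² = 1.32681×10^11 km³/s².
In km: r₁ = 0.409 × 1.496×10^8 = 6.11864×10^7 km; r₂ = 1.48 × 1.496×10^8 = 2.21408×10^8 km.
Transfer-ellipse semi-major axis a_t = (r₁ + r₂)/2 = (6.11864×10^7 + 2.21408×10^8)/2 = 1.412972×10^8 km.
Transfer time t = π√(a_t³/μ) = 1.44859×10^7 s.
Target angular speed ω₂ = √(μ/r₂³) = 1.10564×10^-7 rad/s.
Angle swept by the target during transfer: ω₂·t = 1.60162 rad = 91.77°.
The sample-return craft traverses 180° on the transfer ellipse, so the target must lead by 180° − 91.77° = 88.23°.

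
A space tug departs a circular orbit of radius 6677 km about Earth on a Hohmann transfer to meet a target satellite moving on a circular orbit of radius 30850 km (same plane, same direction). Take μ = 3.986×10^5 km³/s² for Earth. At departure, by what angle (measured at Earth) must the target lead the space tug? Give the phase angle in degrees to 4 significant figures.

φ = 94.62°

The Hohmann ellipse has a_t = (r₁ + r₂)/2 = 18763.5 km.
Transfer time t = π√(a_t³/μ) = 12789 s.
The target's mean motion on its circular orbit is ω₂ = √(μ/r₂³) = 1.1652×10^-4 rad/s.
Angle swept by the target during transfer: ω₂·t = 1.4902 rad = 85.38°.
The space tug traverses 180° on the transfer ellipse, so the target must lead by 180° − 85.38° = 94.62°.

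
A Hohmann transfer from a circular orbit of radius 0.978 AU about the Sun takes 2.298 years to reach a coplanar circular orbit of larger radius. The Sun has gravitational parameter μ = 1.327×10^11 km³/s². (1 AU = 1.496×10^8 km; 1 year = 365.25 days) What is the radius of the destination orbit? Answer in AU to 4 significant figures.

r₂ = 4.550 AU

In km: r₁ = 0.978 × 1.496×10^8 = 1.463088×10^8 km.
Transfer time t = 2.298 years × 365.25 × 86400 s = 7.25193648×10^7 s, and t = π√(a_t³/μ).
So a_t = (μ t²/π²)^(1/3) = (1.327×10^11 × (7.25193648×10^7)² / π²)^(1/3) = 4.1352×10^8 km.
Since a_t = (r₁ + r₂)/2, r₂ = 2a_t − r₁ = 2×4.1352×10^8 − 1.463088×10^8 = 6.807312×10^8 km.
In AU: r₂ = 6.807312×10^8 / 1.496×10^8 = 4.550 AU.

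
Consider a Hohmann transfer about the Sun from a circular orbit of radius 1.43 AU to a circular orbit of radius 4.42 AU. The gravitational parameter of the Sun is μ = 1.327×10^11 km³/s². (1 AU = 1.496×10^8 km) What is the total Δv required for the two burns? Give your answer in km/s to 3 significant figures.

In km: r₁ = 1.43 × 1.496×10^8 = 2.13928×10^8 km; r₂ = 4.42 × 1.496×10^8 = 6.61232×10^8 km.
Semi-major axis of the transfer orbit: a_t = (2.13928×10^8 + 6.61232×10^8)/2 = 4.3758×10^8 km.
Circular speed at r₁: v₁ = √(μ/r₁) = √(1.327×10^11/2.13928×10^8) = 24.91 km/s.
Transfer-orbit speed at r₁ (vis-viva): v_p = √[μ(2/r₁ − 1/a_t)] = 30.62 km/s.
First burn Δv₁ = |v_p − v₁| = 5.710 km/s.
Circular speed at r₂: v₂ = √(μ/r₂) = 14.166 km/s.
Transfer-orbit speed at r₂: v_a = √[μ(2/r₂ − 1/a_t)] = 9.9052 km/s.
Second burn Δv₂ = |v₂ − v_a| = 4.261 km/s.
Total Δv = Δv₁ + Δv₂ = 9.971 km/s.

Δv = 9.97 km/s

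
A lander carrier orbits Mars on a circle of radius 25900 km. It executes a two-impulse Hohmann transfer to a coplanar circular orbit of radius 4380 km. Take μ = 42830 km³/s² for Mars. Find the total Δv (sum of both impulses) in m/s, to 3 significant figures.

The Hohmann ellipse has a_t = (r₁ + r₂)/2 = 15140 km.
At r₁ the circular-orbit speed is v₁ = √(μ/r₁) = 1.286 km/s.
On the transfer ellipse at r₁, vis-viva gives v_a = √[μ(2/r₁ − 1/a_t)] = 0.6917 km/s.
First burn Δv₁ = |v_a − v₁| = 0.5943 km/s.
At r₂, v₂ = √(μ/r₂) = 3.1271 km/s.
Transfer-orbit speed at r₂: v_p = √[μ(2/r₂ − 1/a_t)] = 4.0900 km/s.
Second burn Δv₂ = |v₂ − v_p| = 0.9629 km/s.
Δv = Δv₁ + Δv₂ = 0.5943 + 0.9629 = 1.557 km/s.

Δv = 1560 m/s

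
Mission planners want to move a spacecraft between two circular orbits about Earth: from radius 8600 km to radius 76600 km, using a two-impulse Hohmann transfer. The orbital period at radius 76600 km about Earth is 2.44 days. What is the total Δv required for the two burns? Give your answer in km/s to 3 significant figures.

Δv = 3.58 km/s

From Kepler's third law T² = 4π²r³/μ at r = 76600 km, T = 2.44 days = 2.44 × 86400 s = 2.10816×10^5 s: μ = 4π²r³/T² = 3.99244×10^5 km³/s².
Semi-major axis of the transfer orbit: a_t = (8600 + 76600)/2 = 42600 km.
Circular speed at r₁: v₁ = √(μ/r₁) = √(3.99244×10^5/8600) = 6.813 km/s.
On the transfer ellipse at r₁, vis-viva gives v_p = √[μ(2/r₁ − 1/a_t)] = 9.136 km/s.
First burn Δv₁ = |v_p − v₁| = 2.323 km/s.
At r₂, v₂ = √(μ/r₂) = 2.283 km/s.
Transfer-orbit speed at r₂: v_a = √[μ(2/r₂ − 1/a_t)] = 1.026 km/s.
Second burn Δv₂ = |v₂ − v_a| = 1.257 km/s.
Δv = Δv₁ + Δv₂ = 2.323 + 1.257 = 3.580 km/s.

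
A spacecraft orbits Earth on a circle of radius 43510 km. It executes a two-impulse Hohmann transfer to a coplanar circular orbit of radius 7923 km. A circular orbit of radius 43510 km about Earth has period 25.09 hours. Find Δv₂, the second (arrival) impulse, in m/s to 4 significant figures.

Δv₂ = 2133 m/s

From Kepler's third law T² = 4π²r³/μ at r = 43510 km, T = 25.09 hours = 25.09 × 3600 s = 90324 s: μ = 4π²r³/T² = 3.98585×10^5 km³/s².
The Hohmann ellipse has a_t = (r₁ + r₂)/2 = 25716.5 km.
On the circular orbit at r = 7923 km, v_c = √(μ/r) = 7.093 km/s.
Transfer-orbit speed at the same r (vis-viva, a = a_t): v_t = √[μ(2/r − 1/a_t)] = 9.226 km/s.
Δv₂ = |v_t − v_c| = |9.226 − 7.093| = 2.133 km/s.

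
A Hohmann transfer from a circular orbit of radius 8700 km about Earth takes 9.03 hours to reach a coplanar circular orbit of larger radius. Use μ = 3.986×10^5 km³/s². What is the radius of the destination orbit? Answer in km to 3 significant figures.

r₂ = 61200 km

Transfer time t = 9.03 hours = 32508 s, and t = π√(a_t³/μ).
So a_t = (μ t²/π²)^(1/3) = (3.986×10^5 × (32508)² / π²)^(1/3) = 34947 km.
Since a_t = (r₁ + r₂)/2, r₂ = 2a_t − r₁ = 2×34947 − 8700 = 61194 km.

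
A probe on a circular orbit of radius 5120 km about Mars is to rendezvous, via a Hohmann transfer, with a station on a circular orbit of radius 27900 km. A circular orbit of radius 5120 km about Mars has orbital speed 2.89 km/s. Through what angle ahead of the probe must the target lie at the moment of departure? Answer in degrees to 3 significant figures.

φ = 98.1°

From the circular-orbit relation v² = μ/r at r = 5120 km: μ = v²r = (2.89)² × 5120 = 42762.8 km³/s².
The Hohmann ellipse has a_t = (r₁ + r₂)/2 = 16510 km.
Transfer time t = π√(a_t³/μ) = 32228 s.
Target angular speed ω₂ = √(μ/r₂³) = 4.4374×10^-5 rad/s.
Angle swept by the target during transfer: ω₂·t = 1.4301 rad = 81.94°.
Arrival is 180° from departure on the ellipse, so φ = 180° − 81.94° = 98.1°.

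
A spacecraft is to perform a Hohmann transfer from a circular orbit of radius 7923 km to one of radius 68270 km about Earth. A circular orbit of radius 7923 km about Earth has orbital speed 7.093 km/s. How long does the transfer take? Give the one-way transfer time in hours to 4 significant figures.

From the circular-orbit relation v² = μ/r at r = 7923 km: μ = v²r = (7.093)² × 7923 = 3.98611×10^5 km³/s².
Semi-major axis of the transfer orbit: a_t = (7923 + 68270)/2 = 38096.5 km.
Transfer time t = π√(a_t³/μ) = π√((38096.5)³ / 3.98611×10^5) = 37000 s.
Converting: 37000 s ÷ 3600 s/hour = 10.28 hours.

t = 10.28 hours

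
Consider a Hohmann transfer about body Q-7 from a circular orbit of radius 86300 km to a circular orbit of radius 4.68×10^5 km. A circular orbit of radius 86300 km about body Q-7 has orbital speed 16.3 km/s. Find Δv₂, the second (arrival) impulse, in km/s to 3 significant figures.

From the circular-orbit relation v² = μ/r at r = 86300 km: μ = v²r = (16.3)² × 86300 = 2.29290×10^7 km³/s².
The Hohmann ellipse has a_t = (r₁ + r₂)/2 = 2.7715×10^5 km.
Circular speed at r = 4.680×10^5 km: v_c = √(μ/r) = 7.000 km/s.
Vis-viva on the transfer ellipse at r = 4.680×10^5 km gives v_t = √[μ(2/r − 1/a_t)] = 3.906 km/s.
Δv₂ = |v_t − v_c| = |3.906 − 7.000| = 3.094 km/s.

Δv₂ = 3.09 km/s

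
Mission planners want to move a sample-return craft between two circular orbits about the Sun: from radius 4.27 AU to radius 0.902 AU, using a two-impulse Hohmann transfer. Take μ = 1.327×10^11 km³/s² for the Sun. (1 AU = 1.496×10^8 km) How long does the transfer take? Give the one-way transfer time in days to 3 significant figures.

t = 760 days

In km: r₁ = 4.27 × 1.496×10^8 = 6.38792×10^8 km; r₂ = 0.902 × 1.496×10^8 = 1.349392×10^8 km.
Transfer-ellipse semi-major axis a_t = (r₁ + r₂)/2 = (6.38792×10^8 + 1.349392×10^8)/2 = 3.868656×10^8 km.
Half the transfer-orbit period gives t = π√(a_t³/μ) = 6.5623×10^7 s.
Converting: 6.5623×10^7 s ÷ 86400 s/day = 760 days.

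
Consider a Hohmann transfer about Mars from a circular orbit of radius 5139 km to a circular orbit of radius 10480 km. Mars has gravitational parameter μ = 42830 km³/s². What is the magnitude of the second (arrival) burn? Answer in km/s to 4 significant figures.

The Hohmann ellipse has a_t = (r₁ + r₂)/2 = 7809.5 km.
Circular speed at r = 10480 km: v_c = √(μ/r) = 2.0216 km/s.
Transfer-orbit speed at the same r (vis-viva, a = a_t): v_t = √[μ(2/r − 1/a_t)] = 1.6399 km/s.
Δv₂ = |v_t − v_c| = |1.6399 − 2.0216| = 0.3817 km/s.

Δv₂ = 0.3817 km/s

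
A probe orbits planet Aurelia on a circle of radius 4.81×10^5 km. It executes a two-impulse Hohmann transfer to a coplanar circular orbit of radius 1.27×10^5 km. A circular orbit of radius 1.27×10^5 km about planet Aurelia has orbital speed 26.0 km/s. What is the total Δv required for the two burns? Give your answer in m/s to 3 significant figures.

From the circular-orbit relation v² = μ/r at r = 1.27×10^5 km: μ = v²r = (26.0)² × 1.27×10^5 = 8.58520×10^7 km³/s².
Transfer-ellipse semi-major axis a_t = (r₁ + r₂)/2 = (4.810×10^5 + 1.270×10^5)/2 = 3.040×10^5 km.
Circular speed at r₁: v₁ = √(μ/r₁) = √(8.58520×10^7/4.810×10^5) = 13.36 km/s.
On the transfer ellipse at r₁, vis-viva gives v_a = √[μ(2/r₁ − 1/a_t)] = 8.635 km/s.
First burn Δv₁ = |v_a − v₁| = 4.725 km/s.
Circular speed at r₂: v₂ = √(μ/r₂) = 26.000 km/s.
Transfer-orbit speed at r₂: v_p = √[μ(2/r₂ − 1/a_t)] = 32.705 km/s.
Second burn Δv₂ = |v₂ − v_p| = 6.705 km/s.
Δv = Δv₁ + Δv₂ = 4.725 + 6.705 = 11.43 km/s.

Δv = 11400 m/s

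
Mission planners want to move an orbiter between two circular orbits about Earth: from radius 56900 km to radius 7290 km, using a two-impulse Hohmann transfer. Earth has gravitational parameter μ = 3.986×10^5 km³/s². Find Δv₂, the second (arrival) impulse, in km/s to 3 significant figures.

Δv₂ = 2.45 km/s

Transfer-ellipse semi-major axis a_t = (r₁ + r₂)/2 = (56900 + 7290)/2 = 32095 km.
Circular speed at r = 7290 km: v_c = √(μ/r) = 7.3944 km/s.
Vis-viva on the transfer ellipse at r = 7290 km gives v_t = √[μ(2/r − 1/a_t)] = 9.8456 km/s.
Δv₂ = |v_t − v_c| = |9.8456 − 7.3944| = 2.451 km/s.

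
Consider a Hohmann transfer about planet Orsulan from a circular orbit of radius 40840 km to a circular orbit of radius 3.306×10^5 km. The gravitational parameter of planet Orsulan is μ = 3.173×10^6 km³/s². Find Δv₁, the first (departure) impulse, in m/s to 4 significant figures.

Δv₁ = 2946 m/s

Transfer-ellipse semi-major axis a_t = (r₁ + r₂)/2 = (40840 + 3.306×10^5)/2 = 1.8572×10^5 km.
Circular speed at r = 40840 km: v_c = √(μ/r) = 8.814 km/s.
Transfer-orbit speed at the same r (vis-viva, a = a_t): v_t = √[μ(2/r − 1/a_t)] = 11.76 km/s.
Δv₁ = |v_t − v_c| = |11.76 − 8.814| = 2.946 km/s.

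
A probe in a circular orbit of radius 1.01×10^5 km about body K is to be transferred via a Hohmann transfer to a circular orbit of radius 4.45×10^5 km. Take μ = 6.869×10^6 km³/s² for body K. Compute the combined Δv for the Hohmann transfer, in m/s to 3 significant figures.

The Hohmann ellipse has a_t = (r₁ + r₂)/2 = 2.730×10^5 km.
Circular speed at r₁: v₁ = √(μ/r₁) = √(6.869×10^6/1.010×10^5) = 8.2468 km/s.
On the transfer ellipse at r₁, vis-viva equation gives v_p = √[μ(2/r₁ − 1/a_t)] = 10.529 km/s.
First burn Δv₁ = |v_p − v₁| = 2.282 km/s.
At r₂, v₂ = √(μ/r₂) = 3.929 km/s.
Transfer-orbit speed at r₂: v_a = √[μ(2/r₂ − 1/a_t)] = 2.390 km/s.
Second burn Δv₂ = |v₂ − v_a| = 1.539 km/s.
Δv = Δv₁ + Δv₂ = 2.282 + 1.539 = 3.821 km/s.

Δv = 3820 m/s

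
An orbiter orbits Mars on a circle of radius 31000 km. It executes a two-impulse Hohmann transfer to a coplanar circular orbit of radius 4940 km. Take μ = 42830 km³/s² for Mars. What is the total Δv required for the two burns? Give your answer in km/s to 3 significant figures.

Semi-major axis of the transfer orbit: a_t = (31000 + 4940)/2 = 17970 km.
At r₁ the circular-orbit speed is v₁ = √(μ/r₁) = 1.1754 km/s.
On the transfer ellipse at r₁, vis-viva equation gives v_a = √[μ(2/r₁ − 1/a_t)] = 0.61629 km/s.
First burn Δv₁ = |v_a − v₁| = 0.5591 km/s.
At r₂, v₂ = √(μ/r₂) = 2.9445 km/s.
Transfer-orbit speed at r₂: v_p = √[μ(2/r₂ − 1/a_t)] = 3.8674 km/s.
Second burn Δv₂ = |v₂ − v_p| = 0.9229 km/s.
Total Δv = Δv₁ + Δv₂ = 1.482 km/s.

Δv = 1.48 km/s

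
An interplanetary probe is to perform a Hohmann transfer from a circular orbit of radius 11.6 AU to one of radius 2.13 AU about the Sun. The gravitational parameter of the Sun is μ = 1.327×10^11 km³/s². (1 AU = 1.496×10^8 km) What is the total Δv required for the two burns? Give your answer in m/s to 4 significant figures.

In km: r₁ = 11.6 × 1.496×10^8 = 1.73536×10^9 km; r₂ = 2.13 × 1.496×10^8 = 3.18648×10^8 km.
Semi-major axis of the transfer orbit: a_t = (1.73536×10^9 + 3.18648×10^8)/2 = 1.027004×10^9 km.
At r₁ the circular-orbit speed is v₁ = √(μ/r₁) = 8.745 km/s.
On the transfer ellipse at r₁, vis-viva equation gives v_a = √[μ(2/r₁ − 1/a_t)] = 4.871 km/s.
First burn Δv₁ = |v_a − v₁| = 3.874 km/s.
At r₂, v₂ = √(μ/r₂) = 20.41 km/s.
Transfer-orbit speed at r₂: v_p = √[μ(2/r₂ − 1/a_t)] = 26.53 km/s.
Second burn Δv₂ = |v₂ − v_p| = 6.120 km/s.
Total Δv = Δv₁ + Δv₂ = 9.994 km/s.

Δv = 9994 m/s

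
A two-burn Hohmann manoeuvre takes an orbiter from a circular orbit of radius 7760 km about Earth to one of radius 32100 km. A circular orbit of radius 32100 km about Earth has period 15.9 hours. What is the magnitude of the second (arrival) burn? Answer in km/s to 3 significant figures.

From Kepler's third law T² = 4π²r³/μ at r = 32100 km, T = 15.9 hours = 15.9 × 3600 s = 57240 s: μ = 4π²r³/T² = 3.98543×10^5 km³/s².
The Hohmann ellipse has a_t = (r₁ + r₂)/2 = 19930 km.
On the circular orbit at r = 32100 km, v_c = √(μ/r) = 3.524 km/s.
Transfer-orbit speed at the same r (vis-viva, a = a_t): v_t = √[μ(2/r − 1/a_t)] = 2.199 km/s.
Δv₂ = |v_t − v_c| = |2.199 − 3.524| = 1.325 km/s.

Δv₂ = 1.32 km/s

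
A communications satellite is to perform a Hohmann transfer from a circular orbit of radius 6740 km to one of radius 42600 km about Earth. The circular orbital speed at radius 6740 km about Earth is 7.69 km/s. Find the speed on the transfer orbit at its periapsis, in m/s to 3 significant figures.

From the circular-orbit relation v² = μ/r at r = 6740 km: μ = v²r = (7.69)² × 6740 = 3.98577×10^5 km³/s².
Semi-major axis of the transfer orbit: a_t = (6740 + 42600)/2 = 24670 km.
At periapsis, r = 6740 km.
From the vis-viva equation, v = √[μ(2/r − 1/a_t)] = 10.11 km/s.

v = 10100 m/s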